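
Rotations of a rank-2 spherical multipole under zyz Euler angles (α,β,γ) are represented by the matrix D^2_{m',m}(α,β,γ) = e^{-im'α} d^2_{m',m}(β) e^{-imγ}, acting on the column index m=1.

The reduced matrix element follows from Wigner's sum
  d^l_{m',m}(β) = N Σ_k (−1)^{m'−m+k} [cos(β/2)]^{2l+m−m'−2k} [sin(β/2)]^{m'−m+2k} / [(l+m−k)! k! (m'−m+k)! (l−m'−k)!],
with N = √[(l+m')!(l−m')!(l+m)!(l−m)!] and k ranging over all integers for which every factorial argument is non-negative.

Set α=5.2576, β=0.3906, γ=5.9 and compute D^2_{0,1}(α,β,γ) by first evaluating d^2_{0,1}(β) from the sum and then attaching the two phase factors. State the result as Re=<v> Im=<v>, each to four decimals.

First d^2_{0,1}(β=0.3906), then the phase factors e^{-i(0)α} and e^{-i(1)γ}:
c=cos(0.3906/2)=0.980989, s=sin(0.3906/2)=0.194061; N=√[2·2·6·1]=4.898979
k: max(0,(1)−(0))=1 … min(2+(1),2−(0))=2
  k=1: (−1)^0·4.8990/(2)·0.9810^3·0.1941^1 = +0.448752
  k=2: (−1)^1·4.8990/(2)·0.9810^1·0.1941^3 = -0.017561
d^2_{0,1}(0.3906) = +0.448752 -0.017561 = +0.431191
Attach z-rotation phases: D = e^{-i(0)(5.2576)}·(+0.431191)·e^{-i(1)(5.9)} = +0.399920+0.161212i

Re=0.3999 Im=0.1612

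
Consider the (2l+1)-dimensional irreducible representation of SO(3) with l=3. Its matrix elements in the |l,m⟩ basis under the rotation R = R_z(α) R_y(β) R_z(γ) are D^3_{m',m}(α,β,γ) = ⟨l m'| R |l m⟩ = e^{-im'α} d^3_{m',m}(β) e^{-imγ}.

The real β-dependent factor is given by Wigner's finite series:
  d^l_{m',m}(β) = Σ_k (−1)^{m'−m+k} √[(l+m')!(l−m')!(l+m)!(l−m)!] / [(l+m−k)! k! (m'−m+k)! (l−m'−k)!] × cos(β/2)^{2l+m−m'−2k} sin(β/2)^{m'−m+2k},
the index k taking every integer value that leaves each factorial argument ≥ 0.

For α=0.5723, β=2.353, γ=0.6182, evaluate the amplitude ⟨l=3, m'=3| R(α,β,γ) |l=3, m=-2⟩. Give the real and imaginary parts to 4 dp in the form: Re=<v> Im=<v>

Split into d^3_{3,-2}(β=2.353) × two z-phases.
Half-angle: c=0.384159, s=0.923267. N=√(720·1·1·120)=293.938769
The bounds max(0,m−m')=0 and min(l+m,l−m')=0 give 1 term
  k=0: (−1)^5·293.9388/(120)·0.3842^1·0.9233^5 = -0.631281
d^3_{3,-2}(2.353) = -0.631281
D = (-0.145584-0.989346i)·(-0.631281)·(+0.328199+0.944609i) = -0.559798+0.291793i

Re=-0.5598 Im=0.2918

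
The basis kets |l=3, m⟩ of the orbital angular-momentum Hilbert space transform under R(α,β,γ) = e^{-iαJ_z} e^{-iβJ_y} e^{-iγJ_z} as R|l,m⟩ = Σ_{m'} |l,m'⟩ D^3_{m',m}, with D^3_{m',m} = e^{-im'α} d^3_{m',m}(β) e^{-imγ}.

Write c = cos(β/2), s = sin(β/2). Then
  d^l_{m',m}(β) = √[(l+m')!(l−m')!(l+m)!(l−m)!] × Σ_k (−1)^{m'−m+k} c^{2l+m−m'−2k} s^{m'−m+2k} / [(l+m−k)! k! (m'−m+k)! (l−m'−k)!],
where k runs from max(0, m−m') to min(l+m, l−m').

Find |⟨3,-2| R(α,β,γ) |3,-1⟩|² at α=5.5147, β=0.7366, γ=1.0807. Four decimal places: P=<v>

P=0.3192

D^3_{-2,-1}(5.5147,0.7366,1.0807) = e^{-i·-2·5.5147}·d^3_{-2,-1}(0.7366)·e^{-i·-1·1.0807}. Compute d first:
With c≡cos(β/2)=0.932941 and s≡sin(β/2)=0.360030, N=[1·120·2·24]^{1/2}=75.894664
k∈{1,2} keeps every argument non-negative
  k=1: (−1)^0·75.8947/(24)·0.9329^5·0.3600^1 = +0.804654
  k=2: (−1)^1·75.8947/(12)·0.9329^3·0.3600^3 = -0.239667
d^3_{-2,-1}(0.7366) = +0.804654 -0.239667 = +0.564987
|D^3_{-2,-1}|² = |d^3_{-2,-1}(β)|² = (+0.564987)² = 0.319210 (the z-rotation phases have unit modulus)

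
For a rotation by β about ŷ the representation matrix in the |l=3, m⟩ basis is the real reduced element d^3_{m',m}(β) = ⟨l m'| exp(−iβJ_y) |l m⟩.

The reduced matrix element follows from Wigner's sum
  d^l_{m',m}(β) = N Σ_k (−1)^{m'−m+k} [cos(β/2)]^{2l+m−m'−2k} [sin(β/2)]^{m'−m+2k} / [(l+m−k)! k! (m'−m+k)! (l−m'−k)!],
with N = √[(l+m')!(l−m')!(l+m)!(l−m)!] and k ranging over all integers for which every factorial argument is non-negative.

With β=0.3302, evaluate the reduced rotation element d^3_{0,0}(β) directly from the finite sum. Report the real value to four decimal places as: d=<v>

d^3_{0,0}(β=0.3302) via Wigner's sum:
Half-angle: c=0.986402, s=0.164351. N=√(6·6·6·6)=36.000000
Admissible k: 0..3 (factorial args all ≥0)
  k=0: (−1)^0·36.0000/(36)·0.9864^6·0.1644^0 = +0.921135
  k=1: (−1)^1·36.0000/(4)·0.9864^4·0.1644^2 = -0.230146
  k=2: (−1)^2·36.0000/(4)·0.9864^2·0.1644^4 = +0.006389
  k=3: (−1)^3·36.0000/(36)·0.9864^0·0.1644^6 = -0.000020
d^3_{0,0}(0.3302) = +0.921135 -0.230146 +0.006389 -0.000020 = +0.697359

d=0.6974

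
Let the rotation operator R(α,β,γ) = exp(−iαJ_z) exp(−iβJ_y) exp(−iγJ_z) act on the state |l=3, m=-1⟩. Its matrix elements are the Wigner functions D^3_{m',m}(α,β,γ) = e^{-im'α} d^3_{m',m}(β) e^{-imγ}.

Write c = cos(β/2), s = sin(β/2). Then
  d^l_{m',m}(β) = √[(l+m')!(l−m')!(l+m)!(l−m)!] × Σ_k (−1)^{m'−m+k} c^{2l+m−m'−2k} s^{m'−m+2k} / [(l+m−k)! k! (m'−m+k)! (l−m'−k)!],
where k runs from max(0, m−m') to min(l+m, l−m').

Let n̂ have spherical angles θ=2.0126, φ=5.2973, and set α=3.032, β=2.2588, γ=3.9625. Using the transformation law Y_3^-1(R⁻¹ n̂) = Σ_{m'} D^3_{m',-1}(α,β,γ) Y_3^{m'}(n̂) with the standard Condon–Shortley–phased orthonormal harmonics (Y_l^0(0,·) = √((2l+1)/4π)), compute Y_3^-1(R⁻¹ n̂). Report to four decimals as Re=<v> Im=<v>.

Re=0.2690 Im=0.0102

Need the full column D^3_{m',-1} for m'=−3..3 at α=3.032, β=2.2588, γ=3.9625.
cos(β/2)=0.427202, sin(β/2)=0.904156
d^3_{-3,-1}: single k=2 term ⇒ +0.105455;  D = +0.092940+0.049828i
d^3_{-2,-1}: k∈[1..2] ⇒ +0.040683 -0.364469 = -0.323787;  D = +0.266917+0.183284i
d^3_{-1,-1}: k∈[0..2] ⇒ +0.006079 -0.217827 +0.731799 = +0.520051;  D = +0.393941+0.339505i
d^3_{0,-1}: k∈[0..2] ⇒ -0.044566 +0.598884 -0.894213 = -0.339895;  D = +0.231658+0.248723i
d^3_{1,-1}: k∈[0..2] ⇒ +0.163370 -0.975733 +0.546337 = -0.266026;  D = -0.158933-0.213331i
d^3_{2,-1}: k∈[0..1] ⇒ -0.364469 +0.816301 = +0.451832;  D = -0.228690-0.389683i
d^3_{3,-1}: single k=0 term ⇒ +0.472375;  D = +0.193095+0.431106i
Y_3^{m'}(θ=2.0126,φ=5.2973) and Σ D·Y over m':
  (+0.0929+0.0498i)·(-0.3030+0.0564i)  (+0.2669+0.1833i)·(+0.1394-0.3288i)  (+0.3939+0.3395i)·(-0.0139-0.0209i)  (+0.2317+0.2487i)·(+0.3328+0.0000i)  (-0.1589-0.2133i)·(+0.0139-0.0209i)  (-0.2287-0.3897i)·(+0.1394+0.3288i)  (+0.1931+0.4311i)·(+0.3030+0.0564i)
Y_3^-1(R⁻¹ n̂) = +0.269015+0.010154i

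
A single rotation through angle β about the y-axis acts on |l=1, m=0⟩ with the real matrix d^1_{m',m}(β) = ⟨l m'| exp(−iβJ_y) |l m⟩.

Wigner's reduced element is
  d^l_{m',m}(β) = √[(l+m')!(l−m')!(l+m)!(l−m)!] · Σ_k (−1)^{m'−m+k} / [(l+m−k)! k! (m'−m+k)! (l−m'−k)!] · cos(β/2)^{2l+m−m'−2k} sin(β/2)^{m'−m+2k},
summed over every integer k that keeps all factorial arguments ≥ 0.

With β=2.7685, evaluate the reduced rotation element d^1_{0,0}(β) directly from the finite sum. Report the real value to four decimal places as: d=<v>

d=-0.9312

d^1_{0,0}(β=2.7685) via Wigner's sum:
Half-angle: c=0.185466, s=0.982651. N=√(1·1·1·1)=1.000000
k: max(0,(0)−(0))=0 … min(1+(0),1−(0))=1
  k=0: (−1)^0·1.0000/(1)·0.1855^2·0.9827^0 = +0.034398
  k=1: (−1)^1·1.0000/(1)·0.1855^0·0.9827^2 = -0.965602
d^1_{0,0}(2.7685) = +0.034398 -0.965602 = -0.931205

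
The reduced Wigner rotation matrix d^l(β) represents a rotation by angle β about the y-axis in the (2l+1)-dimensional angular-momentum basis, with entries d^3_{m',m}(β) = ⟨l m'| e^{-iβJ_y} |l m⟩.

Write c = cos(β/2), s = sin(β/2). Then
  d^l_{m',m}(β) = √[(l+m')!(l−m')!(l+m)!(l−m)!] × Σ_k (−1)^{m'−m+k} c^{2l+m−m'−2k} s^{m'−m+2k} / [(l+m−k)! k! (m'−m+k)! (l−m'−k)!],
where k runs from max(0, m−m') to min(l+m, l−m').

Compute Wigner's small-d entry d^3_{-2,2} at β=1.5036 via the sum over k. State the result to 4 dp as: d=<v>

d=0.4789

d^3_{-2,2}(β=1.5036) via Wigner's sum:
With c≡cos(β/2)=0.730461 and s≡sin(β/2)=0.682955, N=[1·120·120·1]^{1/2}=120.000000
The bounds max(0,m−m')=4 and min(l+m,l−m')=5 give 2 terms
  k=4: (−1)^0·120.0000/(24)·0.7305^2·0.6830^4 = +0.580405
  k=5: (−1)^1·120.0000/(120)·0.7305^0·0.6830^6 = -0.101473
d^3_{-2,2}(1.5036) = +0.580405 -0.101473 = +0.478932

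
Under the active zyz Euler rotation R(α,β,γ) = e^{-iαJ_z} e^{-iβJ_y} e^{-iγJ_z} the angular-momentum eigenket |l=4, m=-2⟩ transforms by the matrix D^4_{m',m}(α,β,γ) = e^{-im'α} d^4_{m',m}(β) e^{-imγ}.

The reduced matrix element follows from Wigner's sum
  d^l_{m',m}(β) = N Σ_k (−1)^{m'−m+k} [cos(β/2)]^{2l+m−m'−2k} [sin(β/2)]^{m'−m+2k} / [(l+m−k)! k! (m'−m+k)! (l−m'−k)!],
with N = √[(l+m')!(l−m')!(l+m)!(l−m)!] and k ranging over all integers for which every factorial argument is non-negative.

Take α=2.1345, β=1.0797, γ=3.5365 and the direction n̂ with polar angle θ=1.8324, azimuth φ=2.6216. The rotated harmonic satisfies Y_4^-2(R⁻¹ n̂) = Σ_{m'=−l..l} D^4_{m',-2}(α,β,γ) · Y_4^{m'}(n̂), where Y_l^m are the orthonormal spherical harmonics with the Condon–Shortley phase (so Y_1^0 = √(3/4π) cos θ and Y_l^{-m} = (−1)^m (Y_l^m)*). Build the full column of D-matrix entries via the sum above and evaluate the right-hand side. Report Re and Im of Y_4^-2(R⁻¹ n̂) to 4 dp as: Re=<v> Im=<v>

Need the full column D^4_{m',-2} for m'=−4..4 at α=2.1345, β=1.0797, γ=3.5365.
cos(β/2)=0.857786, sin(β/2)=0.514007
d^4_{-4,-2}: single k=2 term ⇒ +0.556917;  D = -0.554301+0.053916i
d^4_{-3,-2}: k∈[1..2] ⇒ +0.657181 -0.707925 = -0.050744;  D = -0.031139-0.040067i
d^4_{-2,-2}: k∈[0..2] ⇒ +0.293110 -1.262970 +0.566871 = -0.402989;  D = -0.136830+0.379048i
d^4_{-1,-2}: k∈[0..2] ⇒ -0.745174 +1.337853 -0.320257 = +0.272423;  D = -0.266018+0.058727i
d^4_{0,-2}: k∈[0..2] ⇒ +0.998465 -0.956054 +0.128734 = +0.171145;  D = +0.120482+0.121551i
d^4_{1,-2}: k∈[0..2] ⇒ -0.891902 +0.480385 -0.034499 = -0.446016;  D = -0.099992+0.434663i
d^4_{2,-2}: k∈[0..2] ⇒ +0.566871 -0.162838 +0.004873 = +0.408905;  D = -0.385825+0.135436i
d^4_{3,-2}: k∈[0..1] ⇒ -0.254196 +0.030425 = -0.223771;  D = -0.175466-0.138871i
d^4_{4,-2}: single k=0 term ⇒ +0.071805;  D = +0.007583-0.071403i
Y_4^{m'}(θ=1.8324,φ=2.6216) and Σ D·Y over m':
  (-0.5543+0.0539i)·(-0.1878+0.3364i)  (-0.0311-0.0401i)·(+0.0032+0.2918i)  (-0.1368+0.3790i)·(-0.0840-0.1432i)  (-0.2660+0.0587i)·(-0.2597-0.1487i)  (+0.1205+0.1216i)·(+0.1216+0.0000i)  (-0.1000+0.4347i)·(+0.2597-0.1487i)  (-0.3858+0.1354i)·(-0.0840+0.1432i)  (-0.1755-0.1389i)·(-0.0032+0.2918i)  (+0.0076-0.0714i)·(-0.1878-0.3364i)
Y_4^-2(R⁻¹ n̂) = +0.323109-0.157769i

Re=0.3231 Im=-0.1578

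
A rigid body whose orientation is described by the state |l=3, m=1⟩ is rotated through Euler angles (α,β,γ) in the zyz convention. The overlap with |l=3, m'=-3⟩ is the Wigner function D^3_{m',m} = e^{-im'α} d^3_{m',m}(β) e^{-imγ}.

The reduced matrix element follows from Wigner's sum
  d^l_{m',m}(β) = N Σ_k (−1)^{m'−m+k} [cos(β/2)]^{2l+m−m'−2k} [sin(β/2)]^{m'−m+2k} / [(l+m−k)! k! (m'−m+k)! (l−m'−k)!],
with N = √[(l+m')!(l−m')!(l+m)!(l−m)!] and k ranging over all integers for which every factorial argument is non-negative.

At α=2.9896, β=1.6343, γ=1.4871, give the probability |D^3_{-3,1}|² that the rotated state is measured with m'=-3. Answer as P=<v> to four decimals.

First d^3_{-3,1}(β=1.6343), then the phase factors e^{-i(-3)α} and e^{-i(1)γ}:
c=cos(1.6343/2)=0.684302, s=sin(1.6343/2)=0.729199; N=√[1·720·24·2]=185.903201
Admissible k: 4..4 (factorial args all ≥0)
  k=4: (−1)^0·185.9032/(48)·0.6843^2·0.7292^4 = +0.512772
d^3_{-3,1}(1.6343) = +0.512772
|D^3_{-3,1}|² = |d^3_{-3,1}(β)|² = (+0.512772)² = 0.262936 (the z-rotation phases have unit modulus)

P=0.2629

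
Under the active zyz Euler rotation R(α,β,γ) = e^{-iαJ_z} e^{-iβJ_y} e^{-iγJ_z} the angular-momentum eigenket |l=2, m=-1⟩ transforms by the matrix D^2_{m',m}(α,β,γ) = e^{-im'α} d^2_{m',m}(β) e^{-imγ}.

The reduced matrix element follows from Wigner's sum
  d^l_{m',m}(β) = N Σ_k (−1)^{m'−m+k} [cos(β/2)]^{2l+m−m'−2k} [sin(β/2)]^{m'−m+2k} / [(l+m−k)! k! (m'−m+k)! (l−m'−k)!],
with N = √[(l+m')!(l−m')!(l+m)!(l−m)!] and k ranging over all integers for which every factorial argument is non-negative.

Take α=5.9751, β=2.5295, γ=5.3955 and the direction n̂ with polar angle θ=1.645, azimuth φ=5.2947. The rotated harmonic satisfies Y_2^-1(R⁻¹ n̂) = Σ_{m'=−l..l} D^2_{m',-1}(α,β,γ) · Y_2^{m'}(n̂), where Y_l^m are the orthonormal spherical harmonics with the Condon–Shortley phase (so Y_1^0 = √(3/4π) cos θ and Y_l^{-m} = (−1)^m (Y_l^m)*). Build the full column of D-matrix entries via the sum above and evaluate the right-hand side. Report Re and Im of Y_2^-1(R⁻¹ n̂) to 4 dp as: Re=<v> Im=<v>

Need the full column D^2_{m',-1} for m'=−2..2 at α=5.9751, β=2.5295, γ=5.3955.
cos(β/2)=0.301291, sin(β/2)=0.953532
d^2_{-2,-1}: single k=1 term ⇒ +0.052158;  D = +0.003489-0.052042i
d^2_{-1,-1}: k∈[0..1] ⇒ +0.008240 -0.247608 = -0.239368;  D = -0.087679+0.222731i
d^2_{0,-1}: k∈[0..1] ⇒ -0.063881 +0.639835 = +0.575954;  D = +0.363548-0.446717i
d^2_{1,-1}: k∈[0..1] ⇒ +0.247608 -0.826688 = -0.579080;  D = -0.484506+0.317156i
d^2_{2,-1}: single k=0 term ⇒ -0.522423;  D = -0.503285+0.140109i
Y_2^{m'}(θ=1.645,φ=5.2947) and Σ D·Y over m':
  (+0.0035-0.0520i)·(-0.1518+0.3529i)  (-0.0877+0.2227i)·(-0.0314-0.0477i)  (+0.3635-0.4467i)·(-0.3102+0.0000i)  (-0.4845+0.3172i)·(+0.0314-0.0477i)  (-0.5033+0.1401i)·(-0.1518-0.3529i)
Y_2^-1(R⁻¹ n̂) = +0.044187+0.334300i

Re=0.0442 Im=0.3343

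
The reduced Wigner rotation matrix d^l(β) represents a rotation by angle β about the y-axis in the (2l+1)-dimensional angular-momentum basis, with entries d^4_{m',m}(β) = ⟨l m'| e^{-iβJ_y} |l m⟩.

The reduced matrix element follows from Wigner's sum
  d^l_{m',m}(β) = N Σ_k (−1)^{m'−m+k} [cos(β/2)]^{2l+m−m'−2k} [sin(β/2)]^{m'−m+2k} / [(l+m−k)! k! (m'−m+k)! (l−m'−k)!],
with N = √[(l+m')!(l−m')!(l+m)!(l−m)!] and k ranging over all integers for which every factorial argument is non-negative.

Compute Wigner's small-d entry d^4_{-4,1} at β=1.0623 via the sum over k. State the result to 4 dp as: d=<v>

d=0.1599

d^4_{-4,1}(β=1.0623) via Wigner's sum:
Half-angle: c=0.862225, s=0.506525. N=√(1·40320·120·6)=5387.986637
Admissible k: 5..5 (factorial args all ≥0)
  k=5: (−1)^0·5387.9866/(720)·0.8622^3·0.5065^5 = +0.159942
d^4_{-4,1}(1.0623) = +0.159942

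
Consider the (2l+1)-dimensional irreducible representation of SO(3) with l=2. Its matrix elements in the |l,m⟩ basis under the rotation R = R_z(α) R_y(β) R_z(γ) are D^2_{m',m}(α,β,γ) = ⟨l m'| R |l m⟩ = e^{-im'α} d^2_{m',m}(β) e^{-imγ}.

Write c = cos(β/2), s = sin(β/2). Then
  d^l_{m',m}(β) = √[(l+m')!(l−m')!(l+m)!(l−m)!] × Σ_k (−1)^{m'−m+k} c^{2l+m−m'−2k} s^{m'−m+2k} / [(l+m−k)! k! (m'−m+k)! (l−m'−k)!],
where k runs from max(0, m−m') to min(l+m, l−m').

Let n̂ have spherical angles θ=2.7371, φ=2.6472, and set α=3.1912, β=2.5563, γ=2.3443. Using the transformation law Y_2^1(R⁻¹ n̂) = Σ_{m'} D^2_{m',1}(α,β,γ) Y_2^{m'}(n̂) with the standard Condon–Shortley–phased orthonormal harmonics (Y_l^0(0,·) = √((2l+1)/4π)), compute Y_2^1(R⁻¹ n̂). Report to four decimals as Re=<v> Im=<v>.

Re=0.2240 Im=0.0149

Need the full column D^2_{m',1} for m'=−2..2 at α=3.1912, β=2.5563, γ=2.3443.
cos(β/2)=0.288487, sin(β/2)=0.957484
d^2_{-2,1}: single k=3 term ⇒ +0.506466;  D = -0.316208-0.395627i
d^2_{-1,1}: k∈[2..3] ⇒ +0.228895 -0.840477 = -0.611582;  D = -0.405056-0.458216i
d^2_{0,1}: k∈[1..2] ⇒ +0.056310 -0.620292 = -0.563982;  D = +0.394024+0.403511i
d^2_{1,1}: k∈[0..1] ⇒ +0.006926 -0.228895 = -0.221969;  D = -0.162762-0.150926i
d^2_{2,1}: single k=0 term ⇒ -0.045977;  D = +0.035222+0.029552i
Y_2^{m'}(θ=2.7371,φ=2.6472) and Σ D·Y over m':
  (-0.3162-0.3956i)·(+0.0329+0.0500i)  (-0.4051-0.4582i)·(+0.2460+0.1326i)  (+0.3940+0.4035i)·(+0.4842+0.0000i)  (-0.1628-0.1509i)·(-0.2460+0.1326i)  (+0.0352+0.0296i)·(+0.0329-0.0500i)
Y_2^1(R⁻¹ n̂) = +0.223983+0.014882i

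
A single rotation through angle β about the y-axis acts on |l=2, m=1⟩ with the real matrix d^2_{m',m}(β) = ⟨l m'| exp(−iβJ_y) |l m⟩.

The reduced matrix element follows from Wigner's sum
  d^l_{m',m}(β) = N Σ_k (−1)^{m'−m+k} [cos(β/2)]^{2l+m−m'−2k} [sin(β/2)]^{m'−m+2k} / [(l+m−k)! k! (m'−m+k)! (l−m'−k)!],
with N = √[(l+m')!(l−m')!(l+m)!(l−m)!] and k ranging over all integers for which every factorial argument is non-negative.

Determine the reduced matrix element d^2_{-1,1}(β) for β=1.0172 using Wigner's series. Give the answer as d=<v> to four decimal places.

d^2_{-1,1}(β=1.0172) via Wigner's sum:
With c≡cos(β/2)=0.873427 and s≡sin(β/2)=0.486955, N=[1·6·6·1]^{1/2}=6.000000
Admissible k: 2..3 (factorial args all ≥0)
  k=2: (−1)^0·6.0000/(2)·0.8734^2·0.4870^2 = +0.542690
  k=3: (−1)^1·6.0000/(6)·0.8734^0·0.4870^4 = -0.056228
d^2_{-1,1}(1.0172) = +0.542690 -0.056228 = +0.486462

d=0.4865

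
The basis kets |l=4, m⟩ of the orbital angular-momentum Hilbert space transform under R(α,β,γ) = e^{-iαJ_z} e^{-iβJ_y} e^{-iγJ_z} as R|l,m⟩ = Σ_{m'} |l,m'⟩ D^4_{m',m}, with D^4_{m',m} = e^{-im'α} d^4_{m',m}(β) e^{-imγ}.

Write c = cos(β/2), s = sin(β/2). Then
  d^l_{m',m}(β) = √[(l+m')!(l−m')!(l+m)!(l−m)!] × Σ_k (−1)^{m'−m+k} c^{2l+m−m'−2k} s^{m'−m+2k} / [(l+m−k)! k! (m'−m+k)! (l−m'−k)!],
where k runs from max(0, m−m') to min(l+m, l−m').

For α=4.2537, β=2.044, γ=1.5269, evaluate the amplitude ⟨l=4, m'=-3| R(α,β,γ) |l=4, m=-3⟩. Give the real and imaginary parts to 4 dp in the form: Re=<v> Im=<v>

First d^4_{-3,-3}(β=2.044), then the phase factors e^{-i(-3)α} and e^{-i(-3)γ}:
With c≡cos(β/2)=0.521661 and s≡sin(β/2)=0.853153, N=[1·5040·1·5040]^{1/2}=5040.000000
Admissible k: 0..1 (factorial args all ≥0)
  k=0: (−1)^0·5040.0000/(5040)·0.5217^8·0.8532^0 = +0.005484
  k=1: (−1)^1·5040.0000/(720)·0.5217^6·0.8532^2 = -0.102679
d^4_{-3,-3}(2.044) = +0.005484 -0.102679 = -0.097195
Attach z-rotation phases: D = e^{-i(-3)(4.2537)}·(-0.097195)·e^{-i(-3)(1.5269)} = -0.006123+0.097002i

Re=-0.0061 Im=0.0970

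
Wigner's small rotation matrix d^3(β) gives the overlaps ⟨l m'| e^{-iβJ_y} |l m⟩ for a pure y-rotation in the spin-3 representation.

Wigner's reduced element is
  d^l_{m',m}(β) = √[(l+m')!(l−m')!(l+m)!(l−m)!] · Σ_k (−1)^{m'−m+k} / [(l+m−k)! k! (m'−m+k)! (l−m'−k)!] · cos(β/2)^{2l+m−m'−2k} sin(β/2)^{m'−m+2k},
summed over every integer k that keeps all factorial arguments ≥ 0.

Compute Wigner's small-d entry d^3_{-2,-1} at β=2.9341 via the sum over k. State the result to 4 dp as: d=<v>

d=-0.0069

d^3_{-2,-1}(β=2.9341) via Wigner's sum:
With c≡cos(β/2)=0.103560 and s≡sin(β/2)=0.994623, N=[1·120·2·24]^{1/2}=75.894664
The bounds max(0,m−m')=1 and min(l+m,l−m')=2 give 2 terms
  k=1: (−1)^0·75.8947/(24)·0.1036^5·0.9946^1 = +0.000037
  k=2: (−1)^1·75.8947/(12)·0.1036^3·0.9946^3 = -0.006912
d^3_{-2,-1}(2.9341) = +0.000037 -0.006912 = -0.006874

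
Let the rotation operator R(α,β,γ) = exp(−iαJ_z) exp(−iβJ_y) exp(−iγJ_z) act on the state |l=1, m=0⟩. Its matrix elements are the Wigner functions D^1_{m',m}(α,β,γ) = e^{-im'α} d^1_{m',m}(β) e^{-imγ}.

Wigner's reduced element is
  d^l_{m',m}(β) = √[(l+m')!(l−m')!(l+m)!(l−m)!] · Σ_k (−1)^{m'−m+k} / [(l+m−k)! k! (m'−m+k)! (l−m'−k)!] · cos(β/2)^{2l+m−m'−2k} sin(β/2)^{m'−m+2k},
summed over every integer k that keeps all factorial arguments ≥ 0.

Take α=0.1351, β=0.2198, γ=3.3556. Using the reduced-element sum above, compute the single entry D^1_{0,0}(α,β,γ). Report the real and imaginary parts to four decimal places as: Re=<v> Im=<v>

Re=0.9759 Im=0.0000

First d^1_{0,0}(β=0.2198), then the phase factors e^{-i(0)α} and e^{-i(0)γ}:
c=cos(0.2198/2)=0.993967, s=sin(0.2198/2)=0.109679; N=√[1·1·1·1]=1.000000
Admissible k: 0..1 (factorial args all ≥0)
  k=0: (−1)^0·1.0000/(1)·0.9940^2·0.1097^0 = +0.987971
  k=1: (−1)^1·1.0000/(1)·0.9940^0·0.1097^2 = -0.012029
d^1_{0,0}(0.2198) = +0.987971 -0.012029 = +0.975941
D = (+1.000000+0.000000i)·(+0.975941)·(+1.000000+0.000000i) = +0.975941+0.000000i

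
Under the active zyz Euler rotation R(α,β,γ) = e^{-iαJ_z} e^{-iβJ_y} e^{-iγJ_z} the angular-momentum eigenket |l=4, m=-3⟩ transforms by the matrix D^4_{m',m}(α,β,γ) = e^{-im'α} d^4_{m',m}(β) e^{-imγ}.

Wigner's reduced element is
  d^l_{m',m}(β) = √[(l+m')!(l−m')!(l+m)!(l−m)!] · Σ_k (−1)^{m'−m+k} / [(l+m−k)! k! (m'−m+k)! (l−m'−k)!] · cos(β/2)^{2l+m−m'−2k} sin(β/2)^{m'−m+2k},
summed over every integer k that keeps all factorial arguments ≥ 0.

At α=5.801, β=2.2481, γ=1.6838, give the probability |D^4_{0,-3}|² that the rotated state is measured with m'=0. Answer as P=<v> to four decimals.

P=0.1924

D^4_{0,-3}(5.801,2.2481,1.6838) = e^{-i·0·5.801}·d^4_{0,-3}(2.2481)·e^{-i·-3·1.6838}. Compute d first:
Half-angle: c=0.432033, s=0.901858. N=√(24·24·1·5040)=1703.830978
The bounds max(0,m−m')=0 and min(l+m,l−m')=1 give 2 terms
  k=0: (−1)^3·1703.8310/(144)·0.4320^5·0.9019^3 = -0.130637
  k=1: (−1)^4·1703.8310/(144)·0.4320^3·0.9019^5 = +0.569254
d^4_{0,-3}(2.2481) = -0.130637 +0.569254 = +0.438617
|D^4_{0,-3}|² = |d^4_{0,-3}(β)|² = (+0.438617)² = 0.192385 (the z-rotation phases have unit modulus)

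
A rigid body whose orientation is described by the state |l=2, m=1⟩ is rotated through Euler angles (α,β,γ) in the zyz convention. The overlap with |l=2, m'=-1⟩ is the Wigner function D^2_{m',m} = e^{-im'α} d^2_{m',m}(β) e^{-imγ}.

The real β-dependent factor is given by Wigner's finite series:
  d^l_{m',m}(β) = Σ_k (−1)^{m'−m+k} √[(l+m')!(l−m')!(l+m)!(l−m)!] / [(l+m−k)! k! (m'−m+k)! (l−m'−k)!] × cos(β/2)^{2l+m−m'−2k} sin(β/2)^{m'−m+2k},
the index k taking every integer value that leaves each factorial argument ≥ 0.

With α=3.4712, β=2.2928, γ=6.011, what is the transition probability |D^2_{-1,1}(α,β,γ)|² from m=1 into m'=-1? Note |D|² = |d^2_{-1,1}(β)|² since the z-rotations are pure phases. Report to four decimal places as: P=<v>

First d^2_{-1,1}(β=2.2928), then the phase factors e^{-i(-1)α} and e^{-i(1)γ}:
c=cos(2.2928/2)=0.411771, s=sin(2.2928/2)=0.911287; N=√[1·6·6·1]=6.000000
k∈{2,3} keeps every argument non-negative
  k=2: (−1)^0·6.0000/(2)·0.4118^2·0.9113^2 = +0.422419
  k=3: (−1)^1·6.0000/(6)·0.4118^0·0.9113^4 = -0.689639
d^2_{-1,1}(2.2928) = +0.422419 -0.689639 = -0.267220
|D^2_{-1,1}|² = |d^2_{-1,1}(β)|² = (-0.267220)² = 0.071407 (the z-rotation phases have unit modulus)

P=0.0714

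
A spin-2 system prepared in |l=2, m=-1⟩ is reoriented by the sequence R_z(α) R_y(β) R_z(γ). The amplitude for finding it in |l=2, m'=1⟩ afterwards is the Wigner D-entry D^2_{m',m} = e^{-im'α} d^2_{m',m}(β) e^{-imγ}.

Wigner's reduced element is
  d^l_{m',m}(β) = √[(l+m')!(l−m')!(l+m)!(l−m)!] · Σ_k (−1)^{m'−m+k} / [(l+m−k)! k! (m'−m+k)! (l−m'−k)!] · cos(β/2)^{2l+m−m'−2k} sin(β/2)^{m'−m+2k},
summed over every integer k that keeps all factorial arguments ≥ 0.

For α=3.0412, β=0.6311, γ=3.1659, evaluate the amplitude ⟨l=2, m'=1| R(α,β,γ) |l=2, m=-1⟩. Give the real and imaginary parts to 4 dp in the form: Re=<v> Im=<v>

Split into d^2_{1,-1}(β=0.6311) × two z-phases.
With c≡cos(β/2)=0.950626 and s≡sin(β/2)=0.310339, N=[6·1·1·6]^{1/2}=6.000000
k: max(0,(-1)−(1))=0 … min(2+(-1),2−(1))=1
  k=0: (−1)^2·6.0000/(2)·0.9506^2·0.3103^2 = +0.261104
  k=1: (−1)^3·6.0000/(6)·0.9506^0·0.3103^4 = -0.009276
d^2_{1,-1}(0.6311) = +0.261104 -0.009276 = +0.251829
D = (-0.994965-0.100224i)·(+0.251829)·(-0.999705-0.024305i) = +0.249873+0.031322i

Re=0.2499 Im=0.0313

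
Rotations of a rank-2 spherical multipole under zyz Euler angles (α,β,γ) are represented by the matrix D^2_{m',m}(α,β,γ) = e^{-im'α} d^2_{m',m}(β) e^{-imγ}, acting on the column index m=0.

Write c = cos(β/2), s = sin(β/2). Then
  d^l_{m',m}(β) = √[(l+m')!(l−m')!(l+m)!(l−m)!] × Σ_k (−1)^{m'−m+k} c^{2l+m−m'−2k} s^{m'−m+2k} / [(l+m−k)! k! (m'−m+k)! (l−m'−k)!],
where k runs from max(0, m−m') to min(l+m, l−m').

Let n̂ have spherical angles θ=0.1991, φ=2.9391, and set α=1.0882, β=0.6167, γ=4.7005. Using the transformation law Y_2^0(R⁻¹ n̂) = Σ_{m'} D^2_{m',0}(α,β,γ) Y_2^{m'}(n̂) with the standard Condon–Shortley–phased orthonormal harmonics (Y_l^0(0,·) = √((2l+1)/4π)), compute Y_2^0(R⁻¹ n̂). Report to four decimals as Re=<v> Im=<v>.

Need the full column D^2_{m',0} for m'=−2..2 at α=1.0882, β=0.6167, γ=4.7005.
cos(β/2)=0.952836, sin(β/2)=0.303487
d^2_{-2,0}: single k=2 term ⇒ +0.204829;  D = -0.116601+0.168402i
d^2_{-1,0}: k∈[1..2] ⇒ +0.643087 -0.065240 = +0.577847;  D = +0.268167+0.511853i
d^2_{0,0}: k∈[0..2] ⇒ +0.824275 -0.334484 +0.008483 = +0.498274;  D = +0.498274+0.000000i
d^2_{1,0}: k∈[0..1] ⇒ -0.643087 +0.065240 = -0.577847;  D = -0.268167+0.511853i
d^2_{2,0}: single k=0 term ⇒ +0.204829;  D = -0.116601-0.168402i
Y_2^{m'}(θ=0.1991,φ=2.9391) and Σ D·Y over m':
  (-0.1166+0.1684i)·(+0.0139+0.0060i)  (+0.2682+0.5119i)·(-0.1467-0.0301i)  (+0.4983+0.0000i)·(+0.5938+0.0000i)  (-0.2682+0.5119i)·(+0.1467-0.0301i)  (-0.1166-0.1684i)·(+0.0139-0.0060i)
Y_2^0(R⁻¹ n̂) = +0.242760-0.000000i

Re=0.2428 Im=0.0000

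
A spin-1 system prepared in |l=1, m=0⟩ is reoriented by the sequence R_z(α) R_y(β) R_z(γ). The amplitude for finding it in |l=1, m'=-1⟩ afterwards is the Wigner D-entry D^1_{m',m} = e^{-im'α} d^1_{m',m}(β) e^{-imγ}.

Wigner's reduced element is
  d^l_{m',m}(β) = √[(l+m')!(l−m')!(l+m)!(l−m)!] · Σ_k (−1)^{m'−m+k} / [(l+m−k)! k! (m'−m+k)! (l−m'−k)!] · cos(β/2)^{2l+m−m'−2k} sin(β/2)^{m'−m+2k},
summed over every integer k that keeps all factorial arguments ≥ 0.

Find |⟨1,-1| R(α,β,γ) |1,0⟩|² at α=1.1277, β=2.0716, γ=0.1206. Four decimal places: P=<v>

P=0.3847

First d^1_{-1,0}(β=2.0716), then the phase factors e^{-i(-1)α} and e^{-i(0)γ}:
c=cos(2.0716/2)=0.509838, s=sin(2.0716/2)=0.860271; N=√[1·2·1·1]=1.414214
Admissible k: 1..1 (factorial args all ≥0)
  k=1: (−1)^0·1.4142/(1)·0.5098^1·0.8603^1 = +0.620272
d^1_{-1,0}(2.0716) = +0.620272
|D^1_{-1,0}|² = |d^1_{-1,0}(β)|² = (+0.620272)² = 0.384737 (the z-rotation phases have unit modulus)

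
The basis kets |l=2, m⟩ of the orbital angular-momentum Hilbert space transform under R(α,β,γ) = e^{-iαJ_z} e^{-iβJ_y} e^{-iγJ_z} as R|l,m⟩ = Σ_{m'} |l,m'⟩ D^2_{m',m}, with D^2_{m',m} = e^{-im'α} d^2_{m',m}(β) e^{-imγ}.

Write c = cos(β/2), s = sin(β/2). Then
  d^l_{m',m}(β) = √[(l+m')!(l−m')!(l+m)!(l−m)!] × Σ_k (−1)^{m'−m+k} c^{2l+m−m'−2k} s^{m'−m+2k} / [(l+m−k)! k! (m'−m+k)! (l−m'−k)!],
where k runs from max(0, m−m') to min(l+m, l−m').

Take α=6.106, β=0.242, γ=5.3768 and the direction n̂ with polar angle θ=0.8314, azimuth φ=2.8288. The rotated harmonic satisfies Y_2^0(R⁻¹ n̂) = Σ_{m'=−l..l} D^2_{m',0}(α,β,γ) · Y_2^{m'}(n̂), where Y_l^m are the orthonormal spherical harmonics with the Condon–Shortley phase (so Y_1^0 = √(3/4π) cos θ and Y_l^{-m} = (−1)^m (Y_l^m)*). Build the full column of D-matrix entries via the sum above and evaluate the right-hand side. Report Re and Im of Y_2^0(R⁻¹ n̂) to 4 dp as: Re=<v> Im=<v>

Need the full column D^2_{m',0} for m'=−2..2 at α=6.106, β=0.242, γ=5.3768.
cos(β/2)=0.992688, sin(β/2)=0.120705
d^2_{-2,0}: single k=2 term ⇒ +0.035168;  D = +0.032983-0.012203i
d^2_{-1,0}: k∈[1..2] ⇒ +0.289228 -0.004276 = +0.284951;  D = +0.280490-0.050225i
d^2_{0,0}: k∈[0..2] ⇒ +0.971073 -0.057430 +0.000212 = +0.913856;  D = +0.913856+0.000000i
d^2_{1,0}: k∈[0..1] ⇒ -0.289228 +0.004276 = -0.284951;  D = -0.280490-0.050225i
d^2_{2,0}: single k=0 term ⇒ +0.035168;  D = +0.032983+0.012203i
Y_2^{m'}(θ=0.8314,φ=2.8288) and Σ D·Y over m':
  (+0.0330-0.0122i)·(+0.1709+0.1235i)  (+0.2805-0.0502i)·(-0.3660-0.1184i)  (+0.9139+0.0000i)·(+0.1142+0.0000i)  (-0.2805-0.0502i)·(+0.3660-0.1184i)  (+0.0330+0.0122i)·(+0.1709-0.1235i)
Y_2^0(R⁻¹ n̂) = -0.098514+0.000000i

Re=-0.0985 Im=0.0000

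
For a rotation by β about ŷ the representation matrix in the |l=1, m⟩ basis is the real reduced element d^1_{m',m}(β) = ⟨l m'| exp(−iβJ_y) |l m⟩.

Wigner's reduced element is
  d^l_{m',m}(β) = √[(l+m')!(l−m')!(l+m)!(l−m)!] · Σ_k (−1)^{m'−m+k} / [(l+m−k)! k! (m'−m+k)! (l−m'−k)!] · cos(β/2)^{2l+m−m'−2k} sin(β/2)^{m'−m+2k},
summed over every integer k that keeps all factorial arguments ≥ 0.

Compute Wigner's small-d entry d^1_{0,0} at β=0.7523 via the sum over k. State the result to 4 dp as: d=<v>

d=0.7301

d^1_{0,0}(β=0.7523) via Wigner's sum:
c=cos(0.7523/2)=0.930086, s=sin(0.7523/2)=0.367342; N=√[1·1·1·1]=1.000000
k∈{0,1} keeps every argument non-negative
  k=0: (−1)^0·1.0000/(1)·0.9301^2·0.3673^0 = +0.865060
  k=1: (−1)^1·1.0000/(1)·0.9301^0·0.3673^2 = -0.134940
d^1_{0,0}(0.7523) = +0.865060 -0.134940 = +0.730119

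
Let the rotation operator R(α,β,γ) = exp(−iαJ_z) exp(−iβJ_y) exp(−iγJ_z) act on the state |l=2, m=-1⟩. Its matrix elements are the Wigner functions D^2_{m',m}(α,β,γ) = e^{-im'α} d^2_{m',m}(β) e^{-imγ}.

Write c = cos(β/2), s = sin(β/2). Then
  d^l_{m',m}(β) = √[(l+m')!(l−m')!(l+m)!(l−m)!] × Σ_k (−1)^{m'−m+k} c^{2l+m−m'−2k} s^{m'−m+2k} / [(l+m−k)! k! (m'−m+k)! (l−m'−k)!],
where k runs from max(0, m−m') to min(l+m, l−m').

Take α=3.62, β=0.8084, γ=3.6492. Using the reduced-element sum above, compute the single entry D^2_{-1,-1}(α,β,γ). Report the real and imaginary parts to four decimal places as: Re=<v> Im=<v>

Re=0.1779 Im=0.2688

Split into d^2_{-1,-1}(β=0.8084) × two z-phases.
c=cos(0.8084/2)=0.919417, s=sin(0.8084/2)=0.393283; N=√[1·6·1·6]=6.000000
Admissible k: 0..1 (factorial args all ≥0)
  k=0: (−1)^0·6.0000/(6)·0.9194^4·0.3933^0 = +0.714580
  k=1: (−1)^1·6.0000/(2)·0.9194^2·0.3933^2 = -0.392245
d^2_{-1,-1}(0.8084) = +0.714580 -0.392245 = +0.322334
Attach z-rotation phases: D = e^{-i(-1)(3.62)}·(+0.322334)·e^{-i(-1)(3.6492)} = +0.177934+0.268773i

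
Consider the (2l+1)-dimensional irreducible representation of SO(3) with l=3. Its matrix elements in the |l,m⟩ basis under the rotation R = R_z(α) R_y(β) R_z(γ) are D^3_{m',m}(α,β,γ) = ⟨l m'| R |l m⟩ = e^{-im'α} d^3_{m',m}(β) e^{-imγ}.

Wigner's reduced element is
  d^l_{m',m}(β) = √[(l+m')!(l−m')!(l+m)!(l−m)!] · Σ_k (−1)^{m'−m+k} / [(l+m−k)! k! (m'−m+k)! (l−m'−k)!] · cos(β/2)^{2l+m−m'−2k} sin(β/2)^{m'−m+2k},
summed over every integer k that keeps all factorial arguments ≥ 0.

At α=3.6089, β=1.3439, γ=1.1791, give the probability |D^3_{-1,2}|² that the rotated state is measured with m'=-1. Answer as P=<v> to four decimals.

Split into d^3_{-1,2}(β=1.3439) × two z-phases.
c=cos(1.3439/2)=0.782609, s=sin(1.3439/2)=0.622513; N=√[2·24·120·1]=75.894664
Admissible k: 3..4 (factorial args all ≥0)
  k=3: (−1)^0·75.8947/(12)·0.7826^3·0.6225^3 = +0.731326
  k=4: (−1)^1·75.8947/(24)·0.7826^1·0.6225^5 = -0.231360
d^3_{-1,2}(1.3439) = +0.731326 -0.231360 = +0.499966
|D^3_{-1,2}|² = |d^3_{-1,2}(β)|² = (+0.499966)² = 0.249966 (the z-rotation phases have unit modulus)

P=0.2500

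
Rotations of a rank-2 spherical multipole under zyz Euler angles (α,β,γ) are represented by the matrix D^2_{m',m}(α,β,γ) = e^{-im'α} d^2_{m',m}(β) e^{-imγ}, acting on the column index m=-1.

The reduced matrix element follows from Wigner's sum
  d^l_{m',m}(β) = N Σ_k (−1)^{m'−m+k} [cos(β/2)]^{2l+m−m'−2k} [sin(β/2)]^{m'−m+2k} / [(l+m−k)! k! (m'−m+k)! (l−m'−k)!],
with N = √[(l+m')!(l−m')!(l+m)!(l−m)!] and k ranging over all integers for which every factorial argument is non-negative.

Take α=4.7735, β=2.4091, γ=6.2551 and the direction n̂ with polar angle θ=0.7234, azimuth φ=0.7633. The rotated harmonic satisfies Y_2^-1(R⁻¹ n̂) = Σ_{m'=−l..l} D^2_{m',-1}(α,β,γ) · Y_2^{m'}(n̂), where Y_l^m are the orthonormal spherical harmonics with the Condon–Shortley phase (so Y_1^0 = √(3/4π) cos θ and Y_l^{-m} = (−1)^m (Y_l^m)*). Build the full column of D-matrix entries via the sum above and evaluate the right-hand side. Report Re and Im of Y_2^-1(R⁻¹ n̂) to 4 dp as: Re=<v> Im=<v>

Need the full column D^2_{m',-1} for m'=−2..2 at α=4.7735, β=2.4091, γ=6.2551.
cos(β/2)=0.358113, sin(β/2)=0.933678
d^2_{-2,-1}: single k=1 term ⇒ +0.085761;  D = -0.085381-0.008061i
d^2_{-1,-1}: k∈[0..1] ⇒ +0.016447 -0.335395 = -0.318948;  D = -0.010532+0.318774i
d^2_{0,-1}: k∈[0..1] ⇒ -0.105035 +0.713983 = +0.608948;  D = +0.608707-0.017100i
d^2_{1,-1}: k∈[0..1] ⇒ +0.335395 -0.759957 = -0.424562;  D = -0.037819-0.422874i
d^2_{2,-1}: single k=0 term ⇒ -0.582964;  D = +0.576391-0.087294i
Y_2^{m'}(θ=0.7234,φ=0.7633) and Σ D·Y over m':
  (-0.0854-0.0081i)·(+0.0075-0.1691i)  (-0.0105+0.3188i)·(+0.2770-0.2650i)  (+0.6087-0.0171i)·(+0.2162+0.0000i)  (-0.0378-0.4229i)·(-0.2770-0.2650i)  (+0.5764-0.0873i)·(+0.0075+0.1691i)
Y_2^-1(R⁻¹ n̂) = +0.128648+0.325707i

Re=0.1286 Im=0.3257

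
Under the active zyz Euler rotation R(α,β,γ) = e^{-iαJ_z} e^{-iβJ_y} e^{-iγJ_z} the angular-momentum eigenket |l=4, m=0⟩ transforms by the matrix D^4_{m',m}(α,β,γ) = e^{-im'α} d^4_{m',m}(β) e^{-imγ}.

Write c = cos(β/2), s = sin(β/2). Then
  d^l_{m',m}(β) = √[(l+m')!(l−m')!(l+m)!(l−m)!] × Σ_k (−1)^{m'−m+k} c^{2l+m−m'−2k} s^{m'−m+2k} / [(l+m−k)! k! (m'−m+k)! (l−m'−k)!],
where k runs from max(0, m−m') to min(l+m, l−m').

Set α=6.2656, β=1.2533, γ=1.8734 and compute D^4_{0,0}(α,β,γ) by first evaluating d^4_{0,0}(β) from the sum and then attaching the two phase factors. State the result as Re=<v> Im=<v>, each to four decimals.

First d^4_{0,0}(β=1.2533), then the phase factors e^{-i(0)α} and e^{-i(0)γ}:
c=cos(1.2533/2)=0.809997, s=sin(1.2533/2)=0.586435; N=√[24·24·24·24]=576.000000
The bounds max(0,m−m')=0 and min(l+m,l−m')=4 give 5 terms
  k=0: (−1)^0·576.0000/(576)·0.8100^8·0.5864^0 = +0.185296
  k=1: (−1)^1·576.0000/(36)·0.8100^6·0.5864^2 = -1.554026
  k=2: (−1)^2·576.0000/(16)·0.8100^4·0.5864^4 = +1.832794
  k=3: (−1)^3·576.0000/(36)·0.8100^2·0.5864^6 = -0.426976
  k=4: (−1)^4·576.0000/(576)·0.8100^0·0.5864^8 = +0.013988
d^4_{0,0}(1.2533) = +0.185296 -1.554026 +1.832794 -0.426976 +0.013988 = +0.051075
Phases: e^{-i·(0)·6.2656}=+1.000000+0.000000i, e^{-i·(0)·1.8734}=+1.000000+0.000000i ⇒ D=+0.051075+0.000000i

Re=0.0511 Im=0.0000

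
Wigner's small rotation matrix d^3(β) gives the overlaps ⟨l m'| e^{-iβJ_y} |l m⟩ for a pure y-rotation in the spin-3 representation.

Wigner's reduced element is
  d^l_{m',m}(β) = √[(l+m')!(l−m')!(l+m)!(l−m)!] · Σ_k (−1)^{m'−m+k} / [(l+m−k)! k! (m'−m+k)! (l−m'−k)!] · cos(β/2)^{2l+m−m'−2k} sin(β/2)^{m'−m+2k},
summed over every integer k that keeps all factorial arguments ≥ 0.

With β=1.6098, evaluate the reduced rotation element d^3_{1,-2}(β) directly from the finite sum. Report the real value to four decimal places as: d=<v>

d=-0.3624

d^3_{1,-2}(β=1.6098) via Wigner's sum:
With c≡cos(β/2)=0.693183 and s≡sin(β/2)=0.720761, N=[24·2·1·120]^{1/2}=75.894664
k: max(0,(-2)−(1))=0 … min(3+(-2),3−(1))=1
  k=0: (−1)^3·75.8947/(12)·0.6932^3·0.7208^3 = -0.788767
  k=1: (−1)^4·75.8947/(24)·0.6932^1·0.7208^5 = +0.426389
d^3_{1,-2}(1.6098) = -0.788767 +0.426389 = -0.362378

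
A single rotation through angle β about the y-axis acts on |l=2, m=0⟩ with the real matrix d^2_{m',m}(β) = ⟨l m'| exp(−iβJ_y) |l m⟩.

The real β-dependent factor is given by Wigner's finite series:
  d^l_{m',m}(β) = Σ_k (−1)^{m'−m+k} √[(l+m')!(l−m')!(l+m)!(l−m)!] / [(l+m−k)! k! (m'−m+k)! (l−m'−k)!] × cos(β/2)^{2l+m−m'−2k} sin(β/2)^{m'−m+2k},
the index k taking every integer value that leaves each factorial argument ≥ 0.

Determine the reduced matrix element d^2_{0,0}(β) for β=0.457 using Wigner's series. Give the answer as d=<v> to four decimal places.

d^2_{0,0}(β=0.457) via Wigner's sum:
With c≡cos(β/2)=0.974007 and s≡sin(β/2)=0.226517, N=[2·2·2·2]^{1/2}=4.000000
k∈{0,1,2} keeps every argument non-negative
  k=0: (−1)^0·4.0000/(4)·0.9740^4·0.2265^0 = +0.900013
  k=1: (−1)^1·4.0000/(1)·0.9740^2·0.2265^2 = -0.194709
  k=2: (−1)^2·4.0000/(4)·0.9740^0·0.2265^4 = +0.002633
d^2_{0,0}(0.457) = +0.900013 -0.194709 +0.002633 = +0.707937

d=0.7079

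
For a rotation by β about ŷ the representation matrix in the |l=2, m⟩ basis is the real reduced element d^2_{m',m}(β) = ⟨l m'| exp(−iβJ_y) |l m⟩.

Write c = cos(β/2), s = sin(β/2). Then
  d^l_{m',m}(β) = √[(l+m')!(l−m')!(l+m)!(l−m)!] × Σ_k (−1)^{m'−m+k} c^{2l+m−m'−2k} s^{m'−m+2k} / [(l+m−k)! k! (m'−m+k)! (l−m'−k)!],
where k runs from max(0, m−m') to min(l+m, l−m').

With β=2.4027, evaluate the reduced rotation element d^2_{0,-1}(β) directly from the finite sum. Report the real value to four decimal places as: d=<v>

d=0.6097

d^2_{0,-1}(β=2.4027) via Wigner's sum:
c=cos(2.4027/2)=0.361099, s=sin(2.4027/2)=0.932527; N=√[2·2·1·6]=4.898979
Admissible k: 0..1 (factorial args all ≥0)
  k=0: (−1)^1·4.8990/(2)·0.3611^3·0.9325^1 = -0.107552
  k=1: (−1)^2·4.8990/(2)·0.3611^1·0.9325^3 = +0.717277
d^2_{0,-1}(2.4027) = -0.107552 +0.717277 = +0.609726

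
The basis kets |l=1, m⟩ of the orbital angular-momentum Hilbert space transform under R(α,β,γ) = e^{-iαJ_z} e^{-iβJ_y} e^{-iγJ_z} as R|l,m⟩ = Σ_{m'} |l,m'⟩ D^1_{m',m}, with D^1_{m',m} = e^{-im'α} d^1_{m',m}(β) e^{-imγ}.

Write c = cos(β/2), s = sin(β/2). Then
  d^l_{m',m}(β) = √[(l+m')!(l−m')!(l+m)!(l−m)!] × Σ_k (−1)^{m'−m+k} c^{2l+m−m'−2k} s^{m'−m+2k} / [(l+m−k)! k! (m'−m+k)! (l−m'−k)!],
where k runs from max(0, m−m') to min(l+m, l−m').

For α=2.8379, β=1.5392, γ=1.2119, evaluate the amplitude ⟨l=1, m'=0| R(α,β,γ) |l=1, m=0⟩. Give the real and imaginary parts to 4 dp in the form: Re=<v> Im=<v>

Split into d^1_{0,0}(β=1.5392) × two z-phases.
With c≡cos(β/2)=0.718189 and s≡sin(β/2)=0.695848, N=[1·1·1·1]^{1/2}=1.000000
Admissible k: 0..1 (factorial args all ≥0)
  k=0: (−1)^0·1.0000/(1)·0.7182^2·0.6958^0 = +0.515796
  k=1: (−1)^1·1.0000/(1)·0.7182^0·0.6958^2 = -0.484204
d^1_{0,0}(1.5392) = +0.515796 -0.484204 = +0.031591
Phases: e^{-i·(0)·2.8379}=+1.000000+0.000000i, e^{-i·(0)·1.2119}=+1.000000+0.000000i ⇒ D=+0.031591+0.000000i

Re=0.0316 Im=0.0000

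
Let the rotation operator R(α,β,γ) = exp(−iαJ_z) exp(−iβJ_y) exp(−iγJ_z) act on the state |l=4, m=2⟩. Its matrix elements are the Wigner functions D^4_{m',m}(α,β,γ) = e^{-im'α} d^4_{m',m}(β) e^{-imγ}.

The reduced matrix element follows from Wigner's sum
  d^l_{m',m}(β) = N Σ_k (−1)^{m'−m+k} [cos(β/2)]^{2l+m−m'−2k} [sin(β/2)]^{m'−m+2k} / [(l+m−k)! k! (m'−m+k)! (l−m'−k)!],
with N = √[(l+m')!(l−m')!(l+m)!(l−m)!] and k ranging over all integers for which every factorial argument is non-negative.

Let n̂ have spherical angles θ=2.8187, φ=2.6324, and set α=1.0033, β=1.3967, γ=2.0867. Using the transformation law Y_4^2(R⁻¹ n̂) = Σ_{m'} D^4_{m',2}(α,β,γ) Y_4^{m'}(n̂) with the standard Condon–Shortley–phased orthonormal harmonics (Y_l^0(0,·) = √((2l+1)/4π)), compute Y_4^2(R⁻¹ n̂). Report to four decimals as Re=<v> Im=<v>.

Need the full column D^4_{m',2} for m'=−4..4 at α=1.0033, β=1.3967, γ=2.0867.
cos(β/2)=0.765904, sin(β/2)=0.642955
d^4_{-4,2}: single k=6 term ⇒ +0.219286;  D = +0.216478-0.034980i
d^4_{-3,2}: k∈[5..6] ⇒ +0.554129 -0.130167 = +0.423962;  D = +0.167943-0.389280i
d^4_{-2,2}: k∈[4..6] ⇒ +0.882085 -0.497294 +0.029204 = +0.413996;  D = -0.232392-0.342617i
d^4_{-1,2}: k∈[3..5] ⇒ +0.990669 -1.047205 +0.147596 = +0.091059;  D = -0.091022+0.002596i
d^4_{0,2}: k∈[2..4] ⇒ +0.791641 -1.487680 +0.393145 = -0.302893;  D = +0.155465-0.259951i
d^4_{1,2}: k∈[1..3] ⇒ +0.421733 -1.486003 +0.698137 = -0.366133;  D = -0.163957-0.327371i
d^4_{2,2}: k∈[0..2] ⇒ +0.118412 -1.001356 +0.882085 = -0.000859;  D = -0.000854-0.000088i
d^4_{3,2}: k∈[0..1] ⇒ -0.371933 +0.786319 = +0.414385;  D = +0.257549-0.324629i
d^4_{4,2}: single k=0 term ⇒ +0.441557;  D = -0.144177-0.417355i
Y_4^{m'}(θ=2.8187,φ=2.6324) and Σ D·Y over m':
  (+0.2165-0.0350i)·(-0.0020+0.0040i)  (+0.1679-0.3893i)·(+0.0016+0.0379i)  (-0.2324-0.3426i)·(+0.0936+0.1518i)  (-0.0910+0.0026i)·(+0.4096+0.2287i)  (+0.1555-0.2600i)·(+0.4578+0.0000i)  (-0.1640-0.3274i)·(-0.4096+0.2287i)  (-0.0009-0.0001i)·(+0.0936-0.1518i)  (+0.2575-0.3246i)·(-0.0016+0.0379i)  (-0.1442-0.4174i)·(-0.0020-0.0040i)
Y_4^2(R⁻¹ n̂) = +0.230706-0.091010i

Re=0.2307 Im=-0.0910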